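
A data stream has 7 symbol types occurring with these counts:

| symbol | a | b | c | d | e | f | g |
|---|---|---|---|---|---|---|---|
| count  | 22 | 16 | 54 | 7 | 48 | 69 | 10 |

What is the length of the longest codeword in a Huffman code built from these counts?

Merge the two lowest-weight nodes at each step:
combine d(7), g(10) → 17
combine b(16), 17 → 33
combine a(22), 33 → 55
combine e(48), c(54) → 102
combine 55, f(69) → 124
combine 102, 124 → 226
Maximum depth reached is 5.

5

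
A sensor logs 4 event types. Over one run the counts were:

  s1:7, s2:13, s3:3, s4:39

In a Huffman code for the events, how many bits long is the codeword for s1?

Repeatedly merge the two smallest:
merge s3(3) and s1(7): 10
merge 10 and s2(13): 23
merge 23 and s4(39): 62
s1's leaf is at depth 3, giving a 3-bit codeword.

3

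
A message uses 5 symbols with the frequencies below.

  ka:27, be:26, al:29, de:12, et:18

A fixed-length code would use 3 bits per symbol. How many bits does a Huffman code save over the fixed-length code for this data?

Fixed-length: 3 bits × 112 symbols = 336 bits.
Huffman merges:
combine de(12), et(18) → 30
combine be(26), ka(27) → 53
combine al(29), 30 → 59
combine 53, 59 → 112
Huffman total = 30 + 53 + 59 + 112 = 254 bits.
Saving = 336 − 254 = 82 bits.

82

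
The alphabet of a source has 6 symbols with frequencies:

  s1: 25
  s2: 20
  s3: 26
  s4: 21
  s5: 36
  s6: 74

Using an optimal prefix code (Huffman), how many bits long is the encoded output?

Greedily combine the two least-frequent nodes:
merge s2(20) and s4(21): 41
merge s1(25) and s3(26): 51
merge s5(36) and 41: 77
merge 51 and s6(74): 125
merge 77 and 125: 202
Each symbol's bit-cost is frequency × depth; summing gives 496 bits (equivalently 41 + 51 + 77 + 125 + 202).

496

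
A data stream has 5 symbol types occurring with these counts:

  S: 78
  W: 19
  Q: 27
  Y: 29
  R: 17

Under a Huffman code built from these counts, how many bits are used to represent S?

Huffman merges, smallest pair first:
combine R(17), W(19) → 36
combine Q(27), Y(29) → 56
combine 36, 56 → 92
combine S(78), 92 → 170
S sits one level below the root: a 1-bit codeword.

1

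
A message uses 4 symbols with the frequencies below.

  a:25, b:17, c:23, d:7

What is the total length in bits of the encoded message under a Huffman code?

143

Build the Huffman tree bottom-up:
combine d(7), b(17) → 24
combine c(23), 24 → 47
combine a(25), 47 → 72
The encoded length is the sum of every internal node's weight: 24 + 47 + 72 = 143 bits.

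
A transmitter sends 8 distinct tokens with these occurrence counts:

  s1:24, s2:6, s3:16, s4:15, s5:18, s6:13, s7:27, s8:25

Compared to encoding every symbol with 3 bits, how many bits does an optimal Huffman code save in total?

8

Fixed-length: 3 bits × 144 symbols = 432 bits.
Huffman merges:
merge s2(6) and s6(13): 19
merge s4(15) and s3(16): 31
merge s5(18) and 19: 37
merge s1(24) and s8(25): 49
merge s7(27) and 31: 58
merge 37 and 49: 86
merge 58 and 86: 144
Huffman total = 19 + 31 + 37 + 49 + 58 + 86 + 144 = 424 bits.
Saving = 432 − 424 = 8 bits.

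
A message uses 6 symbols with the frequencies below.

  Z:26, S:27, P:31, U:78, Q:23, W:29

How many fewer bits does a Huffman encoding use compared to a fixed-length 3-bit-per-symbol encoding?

109

Fixed-length: 3 bits × 214 symbols = 642 bits.
Huffman merges:
Q(23) + Z(26) → 49
S(27) + W(29) → 56
P(31) + 49 → 80
56 + U(78) → 134
80 + 134 → 214
Huffman total = 49 + 56 + 80 + 134 + 214 = 533 bits.
Saving = 642 − 533 = 109 bits.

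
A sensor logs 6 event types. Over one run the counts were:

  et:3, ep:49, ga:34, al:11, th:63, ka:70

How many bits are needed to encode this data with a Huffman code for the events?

Build the Huffman tree bottom-up:
et(3) + al(11) → 14
14 + ga(34) → 48
48 + ep(49) → 97
th(63) + ka(70) → 133
97 + 133 → 230
Each symbol's bit-cost is frequency × depth; summing gives 522 bits (equivalently 14 + 48 + 97 + 133 + 230).

522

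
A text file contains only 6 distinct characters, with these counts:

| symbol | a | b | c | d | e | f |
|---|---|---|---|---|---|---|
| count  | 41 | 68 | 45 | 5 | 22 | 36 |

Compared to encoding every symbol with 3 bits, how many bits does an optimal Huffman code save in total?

127

Fixed-length: 3 bits × 217 symbols = 651 bits.
Huffman merges:
d(5) + e(22) → 27
27 + f(36) → 63
a(41) + c(45) → 86
63 + b(68) → 131
86 + 131 → 217
Huffman total = 27 + 63 + 86 + 131 + 217 = 524 bits.
Saving = 651 − 524 = 127 bits.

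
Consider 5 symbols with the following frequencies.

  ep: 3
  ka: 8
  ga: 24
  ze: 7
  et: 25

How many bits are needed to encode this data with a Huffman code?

Build the Huffman tree bottom-up:
combine ep(3), ze(7) → 10
combine ka(8), 10 → 18
combine 18, ga(24) → 42
combine et(25), 42 → 67
The encoded length is the sum of every internal node's weight: 10 + 18 + 42 + 67 = 137 bits.

137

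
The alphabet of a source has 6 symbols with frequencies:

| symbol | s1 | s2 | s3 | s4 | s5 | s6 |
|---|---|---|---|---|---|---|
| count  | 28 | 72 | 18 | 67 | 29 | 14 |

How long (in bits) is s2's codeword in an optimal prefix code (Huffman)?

2

Repeatedly merge the two smallest:
combine s6(14), s3(18) → 32
combine s1(28), s5(29) → 57
combine 32, 57 → 89
combine s4(67), s2(72) → 139
combine 89, 139 → 228
s2 sits 2 levels below the root, so its codeword is 2 bits.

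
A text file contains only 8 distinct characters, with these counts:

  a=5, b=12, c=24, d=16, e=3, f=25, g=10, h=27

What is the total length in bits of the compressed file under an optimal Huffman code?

Greedily combine the two least-frequent nodes:
e(3) + a(5) → 8
8 + g(10) → 18
b(12) + d(16) → 28
18 + c(24) → 42
f(25) + h(27) → 52
28 + 42 → 70
52 + 70 → 122
Each symbol's bit-cost is frequency × depth; summing gives 340 bits (equivalently 8 + 18 + 28 + 42 + 52 + 70 + 122).

340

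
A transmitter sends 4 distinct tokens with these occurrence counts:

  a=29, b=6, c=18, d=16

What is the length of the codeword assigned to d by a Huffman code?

Build the tree from the bottom:
b(6) + d(16) → 22
c(18) + 22 → 40
a(29) + 40 → 69
d sits 3 levels below the root, so its codeword is 3 bits.

3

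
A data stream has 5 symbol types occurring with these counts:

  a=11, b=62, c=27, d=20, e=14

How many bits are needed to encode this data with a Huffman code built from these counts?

Greedily combine the two least-frequent nodes:
combine a(11), e(14) → 25
combine d(20), 25 → 45
combine c(27), 45 → 72
combine b(62), 72 → 134
Each symbol's bit-cost is frequency × depth; summing gives 276 bits (equivalently 25 + 45 + 72 + 134).

276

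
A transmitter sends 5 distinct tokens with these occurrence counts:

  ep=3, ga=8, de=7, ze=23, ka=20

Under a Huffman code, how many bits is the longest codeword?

4

Merge the two lowest-weight nodes at each step:
ep(3) + de(7) → 10
ga(8) + 10 → 18
18 + ka(20) → 38
ze(23) + 38 → 61
Maximum depth reached is 4.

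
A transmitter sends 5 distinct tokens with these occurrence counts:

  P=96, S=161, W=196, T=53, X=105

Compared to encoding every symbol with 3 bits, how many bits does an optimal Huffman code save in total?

Fixed-length: 3 bits × 611 symbols = 1833 bits.
Huffman merges:
merge T(53) and P(96): 149
merge X(105) and 149: 254
merge S(161) and W(196): 357
merge 254 and 357: 611
Huffman total = 149 + 254 + 357 + 611 = 1371 bits.
Saving = 1833 − 1371 = 462 bits.

462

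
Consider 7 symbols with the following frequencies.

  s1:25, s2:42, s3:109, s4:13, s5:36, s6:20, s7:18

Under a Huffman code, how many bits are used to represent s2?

Huffman merges, smallest pair first:
s4(13) + s7(18) → 31
s6(20) + s1(25) → 45
31 + s5(36) → 67
s2(42) + 45 → 87
67 + 87 → 154
s3(109) + 154 → 263
s2's leaf is at depth 3, giving a 3-bit codeword.

3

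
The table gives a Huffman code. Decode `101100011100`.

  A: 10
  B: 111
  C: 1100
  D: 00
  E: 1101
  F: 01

ACFC

Read left to right; each codeword is recognised as soon as it completes (prefix code):
  10→A | 1100→C | 01→F | 1100→C
Decoded message: ACFC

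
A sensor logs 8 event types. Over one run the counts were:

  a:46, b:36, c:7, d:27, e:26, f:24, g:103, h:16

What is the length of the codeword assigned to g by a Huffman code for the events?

1

Repeatedly merge the two smallest:
combine c(7), h(16) → 23
combine 23, f(24) → 47
combine e(26), d(27) → 53
combine b(36), a(46) → 82
combine 47, 53 → 100
combine 82, 100 → 182
combine g(103), 182 → 285
g sits one level below the root: a 1-bit codeword.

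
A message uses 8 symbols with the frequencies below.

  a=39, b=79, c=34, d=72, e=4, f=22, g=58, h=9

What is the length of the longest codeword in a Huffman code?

5

Merge the two lowest-weight nodes at each step:
merge e(4) and h(9): 13
merge 13 and f(22): 35
merge c(34) and 35: 69
merge a(39) and g(58): 97
merge 69 and d(72): 141
merge b(79) and 97: 176
merge 141 and 176: 317
The first pair merged (e, h) ends up deepest, at depth 5.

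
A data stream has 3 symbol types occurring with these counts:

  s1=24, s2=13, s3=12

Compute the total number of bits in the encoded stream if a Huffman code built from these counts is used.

74

Build the Huffman tree bottom-up:
combine s3(12), s2(13) → 25
combine s1(24), 25 → 49
Each symbol's bit-cost is frequency × depth; summing gives 74 bits (equivalently 25 + 49).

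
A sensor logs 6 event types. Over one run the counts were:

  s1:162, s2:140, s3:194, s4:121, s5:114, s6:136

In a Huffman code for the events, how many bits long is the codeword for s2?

Repeatedly merge the two smallest:
combine s5(114), s4(121) → 235
combine s6(136), s2(140) → 276
combine s1(162), s3(194) → 356
combine 235, 276 → 511
combine 356, 511 → 867
s2's leaf is at depth 3, giving a 3-bit codeword.

3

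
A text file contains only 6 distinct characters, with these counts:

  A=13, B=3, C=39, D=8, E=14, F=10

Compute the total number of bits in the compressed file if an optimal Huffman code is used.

Merge the two smallest weights repeatedly:
merge B(3) and D(8): 11
merge F(10) and 11: 21
merge A(13) and E(14): 27
merge 21 and 27: 48
merge C(39) and 48: 87
Total encoded bits = sum of merged weights = 11 + 21 + 27 + 48 + 87 = 194.

194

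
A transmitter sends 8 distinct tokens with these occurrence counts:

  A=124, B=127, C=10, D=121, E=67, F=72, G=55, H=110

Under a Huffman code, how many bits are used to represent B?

Build the tree from the bottom:
C(10) + G(55) → 65
65 + E(67) → 132
F(72) + H(110) → 182
D(121) + A(124) → 245
B(127) + 132 → 259
182 + 245 → 427
259 + 427 → 686
The subtree containing B is merged 2 times, so code length = 2.

2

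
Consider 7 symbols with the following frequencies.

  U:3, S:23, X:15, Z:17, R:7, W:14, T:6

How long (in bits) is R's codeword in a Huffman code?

3

Repeatedly merge the two smallest:
U(3) + T(6) → 9
R(7) + 9 → 16
W(14) + X(15) → 29
16 + Z(17) → 33
S(23) + 29 → 52
33 + 52 → 85
The subtree containing R is merged 3 times, so code length = 3.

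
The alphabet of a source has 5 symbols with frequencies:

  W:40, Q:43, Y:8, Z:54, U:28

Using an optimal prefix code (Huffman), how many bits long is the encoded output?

382

Merge the two smallest weights repeatedly:
Y(8) + U(28) → 36
36 + W(40) → 76
Q(43) + Z(54) → 97
76 + 97 → 173
Each symbol's bit-cost is frequency × depth; summing gives 382 bits (equivalently 36 + 76 + 97 + 173).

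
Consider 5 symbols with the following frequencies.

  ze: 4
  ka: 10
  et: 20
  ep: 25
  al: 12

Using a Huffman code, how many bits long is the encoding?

156

Merge the two smallest weights repeatedly:
merge ze(4) and ka(10): 14
merge al(12) and 14: 26
merge et(20) and ep(25): 45
merge 26 and 45: 71
Each symbol's bit-cost is frequency × depth; summing gives 156 bits (equivalently 14 + 26 + 45 + 71).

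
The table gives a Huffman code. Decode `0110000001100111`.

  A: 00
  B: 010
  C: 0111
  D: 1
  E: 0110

EAAEC

Read left to right; each codeword is recognised as soon as it completes (prefix code):
  0110→E | 00→A | 00→A | 0110→E | 0111→C
Decoded message: EAAEC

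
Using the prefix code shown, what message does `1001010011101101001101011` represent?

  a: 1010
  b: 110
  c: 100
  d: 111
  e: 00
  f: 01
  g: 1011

Read left to right; each codeword is recognised as soon as it completes (prefix code):
  100→c | 1010→a | 01→f | 110→b | 110→b | 100→c | 110→b | 1011→g
Decoded message: cafbbcbg

cafbbcbg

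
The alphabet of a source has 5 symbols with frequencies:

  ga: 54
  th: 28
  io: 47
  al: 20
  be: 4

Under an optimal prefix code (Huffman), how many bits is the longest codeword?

4

Merge the two lowest-weight nodes at each step:
combine be(4), al(20) → 24
combine 24, th(28) → 52
combine io(47), 52 → 99
combine ga(54), 99 → 153
Maximum depth reached is 4.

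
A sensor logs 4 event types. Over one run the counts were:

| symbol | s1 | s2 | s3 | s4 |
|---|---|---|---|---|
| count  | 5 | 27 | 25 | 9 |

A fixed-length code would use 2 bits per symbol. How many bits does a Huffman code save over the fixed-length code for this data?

Fixed-length: 2 bits × 66 symbols = 132 bits.
Huffman merges:
s1(5) + s4(9) → 14
14 + s3(25) → 39
s2(27) + 39 → 66
Huffman total = 14 + 39 + 66 = 119 bits.
Saving = 132 − 119 = 13 bits.

13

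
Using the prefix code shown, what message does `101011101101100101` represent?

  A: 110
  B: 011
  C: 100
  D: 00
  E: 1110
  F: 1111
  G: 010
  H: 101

HBHHCH

Read left to right; each codeword is recognised as soon as it completes (prefix code):
  101→H | 011→B | 101→H | 101→H | 100→C | 101→H
Decoded message: HBHHCH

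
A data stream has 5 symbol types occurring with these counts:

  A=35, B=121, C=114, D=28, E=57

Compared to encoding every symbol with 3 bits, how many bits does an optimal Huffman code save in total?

293

Fixed-length: 3 bits × 355 symbols = 1065 bits.
Huffman merges:
D(28) + A(35) → 63
E(57) + 63 → 120
C(114) + 120 → 234
B(121) + 234 → 355
Huffman total = 63 + 120 + 234 + 355 = 772 bits.
Saving = 1065 − 772 = 293 bits.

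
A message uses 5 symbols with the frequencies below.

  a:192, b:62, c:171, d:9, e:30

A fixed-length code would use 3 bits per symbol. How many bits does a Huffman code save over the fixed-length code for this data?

516

Fixed-length: 3 bits × 464 symbols = 1392 bits.
Huffman merges:
combine d(9), e(30) → 39
combine 39, b(62) → 101
combine 101, c(171) → 272
combine a(192), 272 → 464
Huffman total = 39 + 101 + 272 + 464 = 876 bits.
Saving = 1392 − 876 = 516 bits.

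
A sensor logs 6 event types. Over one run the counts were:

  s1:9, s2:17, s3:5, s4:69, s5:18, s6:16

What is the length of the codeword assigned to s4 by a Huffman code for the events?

1

Build the tree from the bottom:
combine s3(5), s1(9) → 14
combine 14, s6(16) → 30
combine s2(17), s5(18) → 35
combine 30, 35 → 65
combine 65, s4(69) → 134
s4 sits one level below the root: a 1-bit codeword.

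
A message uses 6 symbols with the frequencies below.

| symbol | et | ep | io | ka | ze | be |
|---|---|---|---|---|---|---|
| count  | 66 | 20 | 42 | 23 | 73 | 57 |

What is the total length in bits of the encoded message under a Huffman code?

690

Merge the two smallest weights repeatedly:
ep(20) + ka(23) → 43
io(42) + 43 → 85
be(57) + et(66) → 123
ze(73) + 85 → 158
123 + 158 → 281
Each symbol's bit-cost is frequency × depth; summing gives 690 bits (equivalently 43 + 85 + 123 + 158 + 281).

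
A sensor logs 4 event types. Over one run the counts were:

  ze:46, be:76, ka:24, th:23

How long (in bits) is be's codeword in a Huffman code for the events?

1

Huffman merges, smallest pair first:
merge th(23) and ka(24): 47
merge ze(46) and 47: 93
merge be(76) and 93: 169
be is a child of the root — depth 1, so its codeword is a single bit.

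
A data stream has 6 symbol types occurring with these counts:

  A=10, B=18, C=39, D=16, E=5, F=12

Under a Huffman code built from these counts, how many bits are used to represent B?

3

Build the tree from the bottom:
E(5) + A(10) → 15
F(12) + 15 → 27
D(16) + B(18) → 34
27 + 34 → 61
C(39) + 61 → 100
B sits 3 levels below the root, so its codeword is 3 bits.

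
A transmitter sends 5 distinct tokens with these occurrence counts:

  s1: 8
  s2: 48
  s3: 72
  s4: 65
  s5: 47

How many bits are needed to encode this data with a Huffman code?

Merge the two smallest weights repeatedly:
merge s1(8) and s5(47): 55
merge s2(48) and 55: 103
merge s4(65) and s3(72): 137
merge 103 and 137: 240
Total encoded bits = sum of merged weights = 55 + 103 + 137 + 240 = 535.

535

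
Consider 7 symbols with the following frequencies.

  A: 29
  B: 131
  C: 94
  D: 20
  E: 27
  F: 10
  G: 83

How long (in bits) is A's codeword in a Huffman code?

Build the tree from the bottom:
merge F(10) and D(20): 30
merge E(27) and A(29): 56
merge 30 and 56: 86
merge G(83) and 86: 169
merge C(94) and B(131): 225
merge 169 and 225: 394
A's leaf is at depth 4, giving a 4-bit codeword.

4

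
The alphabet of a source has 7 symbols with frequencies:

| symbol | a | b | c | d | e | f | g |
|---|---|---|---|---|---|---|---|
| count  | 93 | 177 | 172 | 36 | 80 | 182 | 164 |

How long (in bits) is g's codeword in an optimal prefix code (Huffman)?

Build the tree from the bottom:
combine d(36), e(80) → 116
combine a(93), 116 → 209
combine g(164), c(172) → 336
combine b(177), f(182) → 359
combine 209, 336 → 545
combine 359, 545 → 904
g's leaf is at depth 3, giving a 3-bit codeword.

3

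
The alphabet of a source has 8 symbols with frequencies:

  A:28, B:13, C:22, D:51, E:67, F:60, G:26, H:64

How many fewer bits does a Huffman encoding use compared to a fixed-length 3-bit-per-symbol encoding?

Fixed-length: 3 bits × 331 symbols = 993 bits.
Huffman merges:
merge B(13) and C(22): 35
merge G(26) and A(28): 54
merge 35 and D(51): 86
merge 54 and F(60): 114
merge H(64) and E(67): 131
merge 86 and 114: 200
merge 131 and 200: 331
Huffman total = 35 + 54 + 86 + 114 + 131 + 200 + 331 = 951 bits.
Saving = 993 − 951 = 42 bits.

42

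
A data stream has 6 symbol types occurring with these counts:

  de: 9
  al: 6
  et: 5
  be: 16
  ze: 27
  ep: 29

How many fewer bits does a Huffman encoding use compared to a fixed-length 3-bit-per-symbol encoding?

Fixed-length: 3 bits × 92 symbols = 276 bits.
Huffman merges:
combine et(5), al(6) → 11
combine de(9), 11 → 20
combine be(16), 20 → 36
combine ze(27), ep(29) → 56
combine 36, 56 → 92
Huffman total = 11 + 20 + 36 + 56 + 92 = 215 bits.
Saving = 276 − 215 = 61 bits.

61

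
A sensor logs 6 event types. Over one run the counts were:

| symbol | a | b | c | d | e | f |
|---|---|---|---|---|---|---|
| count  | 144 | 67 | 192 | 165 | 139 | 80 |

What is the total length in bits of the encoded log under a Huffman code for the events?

Build the Huffman tree bottom-up:
b(67) + f(80) → 147
e(139) + a(144) → 283
147 + d(165) → 312
c(192) + 283 → 475
312 + 475 → 787
Total encoded bits = sum of merged weights = 147 + 283 + 312 + 475 + 787 = 2004.

2004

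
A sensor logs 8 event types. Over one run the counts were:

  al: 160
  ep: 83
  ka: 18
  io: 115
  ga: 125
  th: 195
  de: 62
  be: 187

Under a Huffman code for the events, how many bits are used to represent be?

2

Build the tree from the bottom:
combine ka(18), de(62) → 80
combine 80, ep(83) → 163
combine io(115), ga(125) → 240
combine al(160), 163 → 323
combine be(187), th(195) → 382
combine 240, 323 → 563
combine 382, 563 → 945
be sits 2 levels below the root, so its codeword is 2 bits.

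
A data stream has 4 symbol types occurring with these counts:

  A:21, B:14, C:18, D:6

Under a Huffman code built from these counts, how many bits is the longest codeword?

Merge the two lowest-weight nodes at each step:
merge D(6) and B(14): 20
merge C(18) and 20: 38
merge A(21) and 38: 59
The first pair merged (D, B) ends up deepest, at depth 3.

3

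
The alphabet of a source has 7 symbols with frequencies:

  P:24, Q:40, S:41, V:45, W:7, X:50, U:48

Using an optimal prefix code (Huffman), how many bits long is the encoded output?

Greedily combine the two least-frequent nodes:
merge W(7) and P(24): 31
merge 31 and Q(40): 71
merge S(41) and V(45): 86
merge U(48) and X(50): 98
merge 71 and 86: 157
merge 98 and 157: 255
The encoded length is the sum of every internal node's weight: 31 + 71 + 86 + 98 + 157 + 255 = 698 bits.

698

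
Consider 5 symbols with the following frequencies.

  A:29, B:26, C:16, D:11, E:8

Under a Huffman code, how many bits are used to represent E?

3

Huffman merges, smallest pair first:
merge E(8) and D(11): 19
merge C(16) and 19: 35
merge B(26) and A(29): 55
merge 35 and 55: 90
E's leaf is at depth 3, giving a 3-bit codeword.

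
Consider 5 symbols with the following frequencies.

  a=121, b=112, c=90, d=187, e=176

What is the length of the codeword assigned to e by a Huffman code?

Build the tree from the bottom:
combine c(90), b(112) → 202
combine a(121), e(176) → 297
combine d(187), 202 → 389
combine 297, 389 → 686
e sits 2 levels below the root, so its codeword is 2 bits.

2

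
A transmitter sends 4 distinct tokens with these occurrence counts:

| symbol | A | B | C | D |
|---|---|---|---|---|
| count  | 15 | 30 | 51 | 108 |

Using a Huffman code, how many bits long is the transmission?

Greedily combine the two least-frequent nodes:
combine A(15), B(30) → 45
combine 45, C(51) → 96
combine 96, D(108) → 204
The encoded length is the sum of every internal node's weight: 45 + 96 + 204 = 345 bits.

345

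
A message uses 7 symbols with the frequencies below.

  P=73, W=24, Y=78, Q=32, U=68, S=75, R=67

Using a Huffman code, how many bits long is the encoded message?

1154

Build the Huffman tree bottom-up:
W(24) + Q(32) → 56
56 + R(67) → 123
U(68) + P(73) → 141
S(75) + Y(78) → 153
123 + 141 → 264
153 + 264 → 417
The encoded length is the sum of every internal node's weight: 56 + 123 + 141 + 153 + 264 + 417 = 1154 bits.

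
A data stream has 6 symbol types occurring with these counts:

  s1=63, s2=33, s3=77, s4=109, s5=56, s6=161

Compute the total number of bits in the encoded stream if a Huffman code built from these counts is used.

1227

Merge the two smallest weights repeatedly:
s2(33) + s5(56) → 89
s1(63) + s3(77) → 140
89 + s4(109) → 198
140 + s6(161) → 301
198 + 301 → 499
Total encoded bits = sum of merged weights = 89 + 140 + 198 + 301 + 499 = 1227.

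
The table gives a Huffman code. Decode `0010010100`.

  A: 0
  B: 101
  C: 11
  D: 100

Read left to right; each codeword is recognised as soon as it completes (prefix code):
  0→A | 0→A | 100→D | 101→B | 0→A | 0→A
Decoded message: AADBAA

AADBAA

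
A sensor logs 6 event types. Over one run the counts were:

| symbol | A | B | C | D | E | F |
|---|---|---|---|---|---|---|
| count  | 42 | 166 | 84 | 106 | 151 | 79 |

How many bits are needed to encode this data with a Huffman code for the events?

1567

Build the Huffman tree bottom-up:
combine A(42), F(79) → 121
combine C(84), D(106) → 190
combine 121, E(151) → 272
combine B(166), 190 → 356
combine 272, 356 → 628
The encoded length is the sum of every internal node's weight: 121 + 190 + 272 + 356 + 628 = 1567 bits.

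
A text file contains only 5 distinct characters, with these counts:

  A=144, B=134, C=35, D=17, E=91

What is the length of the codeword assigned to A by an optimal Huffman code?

1

Build the tree from the bottom:
merge D(17) and C(35): 52
merge 52 and E(91): 143
merge B(134) and 143: 277
merge A(144) and 277: 421
A is merged only at the final step, so code length = 1.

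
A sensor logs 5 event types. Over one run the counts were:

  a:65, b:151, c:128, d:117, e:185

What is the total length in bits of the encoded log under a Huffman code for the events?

1474

Build the Huffman tree bottom-up:
combine a(65), d(117) → 182
combine c(128), b(151) → 279
combine 182, e(185) → 367
combine 279, 367 → 646
Each symbol's bit-cost is frequency × depth; summing gives 1474 bits (equivalently 182 + 279 + 367 + 646).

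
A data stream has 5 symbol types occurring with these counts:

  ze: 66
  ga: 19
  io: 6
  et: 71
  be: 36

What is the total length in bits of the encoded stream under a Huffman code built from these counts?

411

Build the Huffman tree bottom-up:
combine io(6), ga(19) → 25
combine 25, be(36) → 61
combine 61, ze(66) → 127
combine et(71), 127 → 198
The encoded length is the sum of every internal node's weight: 25 + 61 + 127 + 198 = 411 bits.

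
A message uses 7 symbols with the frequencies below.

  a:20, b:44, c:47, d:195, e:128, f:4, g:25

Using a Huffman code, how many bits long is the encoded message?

1035

Merge the two smallest weights repeatedly:
f(4) + a(20) → 24
24 + g(25) → 49
b(44) + c(47) → 91
49 + 91 → 140
e(128) + 140 → 268
d(195) + 268 → 463
The encoded length is the sum of every internal node's weight: 24 + 49 + 91 + 140 + 268 + 463 = 1035 bits.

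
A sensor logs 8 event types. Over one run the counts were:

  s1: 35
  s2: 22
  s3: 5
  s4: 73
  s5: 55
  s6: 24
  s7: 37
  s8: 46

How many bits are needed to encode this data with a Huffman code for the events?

841

Build the Huffman tree bottom-up:
combine s3(5), s2(22) → 27
combine s6(24), 27 → 51
combine s1(35), s7(37) → 72
combine s8(46), 51 → 97
combine s5(55), 72 → 127
combine s4(73), 97 → 170
combine 127, 170 → 297
Each symbol's bit-cost is frequency × depth; summing gives 841 bits (equivalently 27 + 51 + 72 + 97 + 127 + 170 + 297).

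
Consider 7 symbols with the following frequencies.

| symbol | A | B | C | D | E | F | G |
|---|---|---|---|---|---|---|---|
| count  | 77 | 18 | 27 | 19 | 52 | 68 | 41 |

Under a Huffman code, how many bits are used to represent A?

2

Huffman merges, smallest pair first:
combine B(18), D(19) → 37
combine C(27), 37 → 64
combine G(41), E(52) → 93
combine 64, F(68) → 132
combine A(77), 93 → 170
combine 132, 170 → 302
A's leaf is at depth 2, giving a 2-bit codeword.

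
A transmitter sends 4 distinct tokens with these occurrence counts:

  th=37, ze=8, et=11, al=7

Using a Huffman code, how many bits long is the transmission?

104

Build the Huffman tree bottom-up:
al(7) + ze(8) → 15
et(11) + 15 → 26
26 + th(37) → 63
The encoded length is the sum of every internal node's weight: 15 + 26 + 63 = 104 bits.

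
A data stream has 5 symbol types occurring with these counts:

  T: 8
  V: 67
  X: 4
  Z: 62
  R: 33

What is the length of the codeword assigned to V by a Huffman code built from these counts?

Huffman merges, smallest pair first:
combine X(4), T(8) → 12
combine 12, R(33) → 45
combine 45, Z(62) → 107
combine V(67), 107 → 174
V sits one level below the root: a 1-bit codeword.

1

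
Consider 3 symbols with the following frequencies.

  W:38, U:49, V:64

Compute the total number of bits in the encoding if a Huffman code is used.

238

Merge the two smallest weights repeatedly:
combine W(38), U(49) → 87
combine V(64), 87 → 151
The encoded length is the sum of every internal node's weight: 87 + 151 = 238 bits.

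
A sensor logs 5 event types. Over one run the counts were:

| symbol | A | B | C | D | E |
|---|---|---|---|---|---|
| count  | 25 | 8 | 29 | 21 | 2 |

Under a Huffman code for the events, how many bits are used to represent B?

Huffman merges, smallest pair first:
E(2) + B(8) → 10
10 + D(21) → 31
A(25) + C(29) → 54
31 + 54 → 85
B sits 3 levels below the root, so its codeword is 3 bits.

3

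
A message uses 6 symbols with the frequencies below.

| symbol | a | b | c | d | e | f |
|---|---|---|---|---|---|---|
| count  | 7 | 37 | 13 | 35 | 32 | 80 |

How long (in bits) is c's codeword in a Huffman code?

4

Build the tree from the bottom:
a(7) + c(13) → 20
20 + e(32) → 52
d(35) + b(37) → 72
52 + 72 → 124
f(80) + 124 → 204
The subtree containing c is merged 4 times, so code length = 4.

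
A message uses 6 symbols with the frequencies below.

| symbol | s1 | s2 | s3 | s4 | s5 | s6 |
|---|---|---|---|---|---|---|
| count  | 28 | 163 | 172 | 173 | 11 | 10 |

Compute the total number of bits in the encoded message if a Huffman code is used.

Merge the two smallest weights repeatedly:
s6(10) + s5(11) → 21
21 + s1(28) → 49
49 + s2(163) → 212
s3(172) + s4(173) → 345
212 + 345 → 557
Total encoded bits = sum of merged weights = 21 + 49 + 212 + 345 + 557 = 1184.

1184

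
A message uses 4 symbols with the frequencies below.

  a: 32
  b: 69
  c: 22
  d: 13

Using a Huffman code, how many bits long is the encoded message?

238

Build the Huffman tree bottom-up:
d(13) + c(22) → 35
a(32) + 35 → 67
67 + b(69) → 136
The encoded length is the sum of every internal node's weight: 35 + 67 + 136 = 238 bits.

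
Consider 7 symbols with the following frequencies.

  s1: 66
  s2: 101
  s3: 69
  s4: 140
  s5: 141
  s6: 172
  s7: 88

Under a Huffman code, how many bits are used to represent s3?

Repeatedly merge the two smallest:
merge s1(66) and s3(69): 135
merge s7(88) and s2(101): 189
merge 135 and s4(140): 275
merge s5(141) and s6(172): 313
merge 189 and 275: 464
merge 313 and 464: 777
The subtree containing s3 is merged 4 times, so code length = 4.

4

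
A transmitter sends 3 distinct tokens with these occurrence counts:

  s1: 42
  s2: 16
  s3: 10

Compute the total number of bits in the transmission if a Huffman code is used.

Build the Huffman tree bottom-up:
combine s3(10), s2(16) → 26
combine 26, s1(42) → 68
Each symbol's bit-cost is frequency × depth; summing gives 94 bits (equivalently 26 + 68).

94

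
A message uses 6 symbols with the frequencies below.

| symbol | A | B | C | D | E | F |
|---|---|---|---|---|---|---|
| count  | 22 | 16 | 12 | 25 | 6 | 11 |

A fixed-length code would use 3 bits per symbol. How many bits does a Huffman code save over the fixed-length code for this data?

Fixed-length: 3 bits × 92 symbols = 276 bits.
Huffman merges:
E(6) + F(11) → 17
C(12) + B(16) → 28
17 + A(22) → 39
D(25) + 28 → 53
39 + 53 → 92
Huffman total = 17 + 28 + 39 + 53 + 92 = 229 bits.
Saving = 276 − 229 = 47 bits.

47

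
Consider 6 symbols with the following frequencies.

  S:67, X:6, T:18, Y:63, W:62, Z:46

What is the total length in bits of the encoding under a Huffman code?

618

Merge the two smallest weights repeatedly:
combine X(6), T(18) → 24
combine 24, Z(46) → 70
combine W(62), Y(63) → 125
combine S(67), 70 → 137
combine 125, 137 → 262
The encoded length is the sum of every internal node's weight: 24 + 70 + 125 + 137 + 262 = 618 bits.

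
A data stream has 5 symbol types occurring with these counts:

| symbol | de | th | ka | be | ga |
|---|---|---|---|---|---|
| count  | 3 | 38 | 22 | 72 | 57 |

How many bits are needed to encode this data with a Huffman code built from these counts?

400

Build the Huffman tree bottom-up:
merge de(3) and ka(22): 25
merge 25 and th(38): 63
merge ga(57) and 63: 120
merge be(72) and 120: 192
The encoded length is the sum of every internal node's weight: 25 + 63 + 120 + 192 = 400 bits.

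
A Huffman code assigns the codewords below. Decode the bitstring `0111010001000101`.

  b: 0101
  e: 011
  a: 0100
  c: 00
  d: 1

Read left to right; each codeword is recognised as soon as it completes (prefix code):
  011→e | 1→d | 0100→a | 0100→a | 0101→b
Decoded message: edaab

edaab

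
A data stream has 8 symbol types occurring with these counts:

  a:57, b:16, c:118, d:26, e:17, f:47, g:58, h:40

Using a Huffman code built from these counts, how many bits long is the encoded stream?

Merge the two smallest weights repeatedly:
combine b(16), e(17) → 33
combine d(26), 33 → 59
combine h(40), f(47) → 87
combine a(57), g(58) → 115
combine 59, 87 → 146
combine 115, c(118) → 233
combine 146, 233 → 379
Total encoded bits = sum of merged weights = 33 + 59 + 87 + 115 + 146 + 233 + 379 = 1052.

1052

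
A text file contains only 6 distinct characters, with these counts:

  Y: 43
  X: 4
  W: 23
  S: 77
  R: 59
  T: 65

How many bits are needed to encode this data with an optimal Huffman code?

639

Build the Huffman tree bottom-up:
merge X(4) and W(23): 27
merge 27 and Y(43): 70
merge R(59) and T(65): 124
merge 70 and S(77): 147
merge 124 and 147: 271
Each symbol's bit-cost is frequency × depth; summing gives 639 bits (equivalently 27 + 70 + 124 + 147 + 271).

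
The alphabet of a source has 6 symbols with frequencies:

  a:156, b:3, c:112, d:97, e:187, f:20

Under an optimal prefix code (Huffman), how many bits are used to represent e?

Repeatedly merge the two smallest:
combine b(3), f(20) → 23
combine 23, d(97) → 120
combine c(112), 120 → 232
combine a(156), e(187) → 343
combine 232, 343 → 575
e sits 2 levels below the root, so its codeword is 2 bits.

2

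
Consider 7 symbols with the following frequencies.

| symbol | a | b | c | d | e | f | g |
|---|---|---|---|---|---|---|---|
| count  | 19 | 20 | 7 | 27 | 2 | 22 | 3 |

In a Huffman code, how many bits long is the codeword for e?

Repeatedly merge the two smallest:
e(2) + g(3) → 5
5 + c(7) → 12
12 + a(19) → 31
b(20) + f(22) → 42
d(27) + 31 → 58
42 + 58 → 100
e sits 5 levels below the root, so its codeword is 5 bits.

5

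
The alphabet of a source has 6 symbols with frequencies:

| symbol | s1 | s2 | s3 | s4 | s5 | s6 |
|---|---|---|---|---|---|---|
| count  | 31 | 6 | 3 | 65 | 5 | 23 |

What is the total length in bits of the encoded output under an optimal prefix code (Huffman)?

Merge the two smallest weights repeatedly:
merge s3(3) and s5(5): 8
merge s2(6) and 8: 14
merge 14 and s6(23): 37
merge s1(31) and 37: 68
merge s4(65) and 68: 133
Total encoded bits = sum of merged weights = 8 + 14 + 37 + 68 + 133 = 260.

260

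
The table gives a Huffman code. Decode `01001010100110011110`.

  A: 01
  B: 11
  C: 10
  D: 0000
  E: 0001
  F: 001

AFAAFCABC

Read left to right; each codeword is recognised as soon as it completes (prefix code):
  01→A | 001→F | 01→A | 01→A | 001→F | 10→C | 01→A | 11→B | 10→C
Decoded message: AFAAFCABC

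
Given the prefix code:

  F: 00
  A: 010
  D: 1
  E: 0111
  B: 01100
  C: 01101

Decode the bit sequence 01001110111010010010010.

AEEAAAA

Read left to right; each codeword is recognised as soon as it completes (prefix code):
  010→A | 0111→E | 0111→E | 010→A | 010→A | 010→A | 010→A
Decoded message: AEEAAAA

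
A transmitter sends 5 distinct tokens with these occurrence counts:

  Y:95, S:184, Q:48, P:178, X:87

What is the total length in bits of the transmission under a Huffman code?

1319

Greedily combine the two least-frequent nodes:
Q(48) + X(87) → 135
Y(95) + 135 → 230
P(178) + S(184) → 362
230 + 362 → 592
The encoded length is the sum of every internal node's weight: 135 + 230 + 362 + 592 = 1319 bits.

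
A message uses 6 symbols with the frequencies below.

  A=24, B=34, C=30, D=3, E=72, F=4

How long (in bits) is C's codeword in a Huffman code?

3

Huffman merges, smallest pair first:
combine D(3), F(4) → 7
combine 7, A(24) → 31
combine C(30), 31 → 61
combine B(34), 61 → 95
combine E(72), 95 → 167
C sits 3 levels below the root, so its codeword is 3 bits.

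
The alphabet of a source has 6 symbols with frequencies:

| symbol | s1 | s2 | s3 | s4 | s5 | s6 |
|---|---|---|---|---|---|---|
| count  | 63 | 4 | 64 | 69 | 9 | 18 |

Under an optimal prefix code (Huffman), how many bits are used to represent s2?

4

Build the tree from the bottom:
merge s2(4) and s5(9): 13
merge 13 and s6(18): 31
merge 31 and s1(63): 94
merge s3(64) and s4(69): 133
merge 94 and 133: 227
s2 sits 4 levels below the root, so its codeword is 4 bits.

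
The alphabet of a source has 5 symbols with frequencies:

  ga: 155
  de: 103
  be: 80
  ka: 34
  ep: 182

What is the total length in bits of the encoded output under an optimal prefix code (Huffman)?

Merge the two smallest weights repeatedly:
combine ka(34), be(80) → 114
combine de(103), 114 → 217
combine ga(155), ep(182) → 337
combine 217, 337 → 554
Total encoded bits = sum of merged weights = 114 + 217 + 337 + 554 = 1222.

1222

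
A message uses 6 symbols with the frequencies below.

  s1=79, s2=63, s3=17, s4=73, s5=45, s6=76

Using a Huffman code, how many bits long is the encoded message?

893

Build the Huffman tree bottom-up:
s3(17) + s5(45) → 62
62 + s2(63) → 125
s4(73) + s6(76) → 149
s1(79) + 125 → 204
149 + 204 → 353
Total encoded bits = sum of merged weights = 62 + 125 + 149 + 204 + 353 = 893.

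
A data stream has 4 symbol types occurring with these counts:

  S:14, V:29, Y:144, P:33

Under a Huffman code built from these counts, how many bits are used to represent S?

Repeatedly merge the two smallest:
merge S(14) and V(29): 43
merge P(33) and 43: 76
merge 76 and Y(144): 220
S sits 3 levels below the root, so its codeword is 3 bits.

3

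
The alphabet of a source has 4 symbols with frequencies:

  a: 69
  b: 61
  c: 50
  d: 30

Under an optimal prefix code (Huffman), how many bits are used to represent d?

2

Repeatedly merge the two smallest:
merge d(30) and c(50): 80
merge b(61) and a(69): 130
merge 80 and 130: 210
d sits 2 levels below the root, so its codeword is 2 bits.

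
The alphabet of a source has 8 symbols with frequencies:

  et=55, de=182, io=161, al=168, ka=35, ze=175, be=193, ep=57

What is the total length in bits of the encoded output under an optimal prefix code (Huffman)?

2940

Merge the two smallest weights repeatedly:
combine ka(35), et(55) → 90
combine ep(57), 90 → 147
combine 147, io(161) → 308
combine al(168), ze(175) → 343
combine de(182), be(193) → 375
combine 308, 343 → 651
combine 375, 651 → 1026
The encoded length is the sum of every internal node's weight: 90 + 147 + 308 + 343 + 375 + 651 + 1026 = 2940 bits.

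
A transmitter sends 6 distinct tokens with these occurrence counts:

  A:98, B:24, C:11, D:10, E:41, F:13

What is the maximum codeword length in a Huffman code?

Merge the two lowest-weight nodes at each step:
combine D(10), C(11) → 21
combine F(13), 21 → 34
combine B(24), 34 → 58
combine E(41), 58 → 99
combine A(98), 99 → 197
The first pair merged (D, C) ends up deepest, at depth 5.

5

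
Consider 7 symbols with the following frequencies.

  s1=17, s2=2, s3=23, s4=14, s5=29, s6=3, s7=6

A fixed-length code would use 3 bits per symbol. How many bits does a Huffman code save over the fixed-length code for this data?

53

Fixed-length: 3 bits × 94 symbols = 282 bits.
Huffman merges:
combine s2(2), s6(3) → 5
combine 5, s7(6) → 11
combine 11, s4(14) → 25
combine s1(17), s3(23) → 40
combine 25, s5(29) → 54
combine 40, 54 → 94
Huffman total = 5 + 11 + 25 + 40 + 54 + 94 = 229 bits.
Saving = 282 − 229 = 53 bits.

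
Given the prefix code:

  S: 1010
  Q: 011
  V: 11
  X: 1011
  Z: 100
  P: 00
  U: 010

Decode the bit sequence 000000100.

PPPZ

Read left to right; each codeword is recognised as soon as it completes (prefix code):
  00→P | 00→P | 00→P | 100→Z
Decoded message: PPPZ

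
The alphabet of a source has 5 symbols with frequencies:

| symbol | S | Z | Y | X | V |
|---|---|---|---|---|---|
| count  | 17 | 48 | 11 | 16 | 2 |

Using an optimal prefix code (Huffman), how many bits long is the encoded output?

Greedily combine the two least-frequent nodes:
combine V(2), Y(11) → 13
combine 13, X(16) → 29
combine S(17), 29 → 46
combine 46, Z(48) → 94
The encoded length is the sum of every internal node's weight: 13 + 29 + 46 + 94 = 182 bits.

182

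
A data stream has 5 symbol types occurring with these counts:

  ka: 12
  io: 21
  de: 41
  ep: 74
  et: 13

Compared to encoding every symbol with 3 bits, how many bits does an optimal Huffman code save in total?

164

Fixed-length: 3 bits × 161 symbols = 483 bits.
Huffman merges:
ka(12) + et(13) → 25
io(21) + 25 → 46
de(41) + 46 → 87
ep(74) + 87 → 161
Huffman total = 25 + 46 + 87 + 161 = 319 bits.
Saving = 483 − 319 = 164 bits.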